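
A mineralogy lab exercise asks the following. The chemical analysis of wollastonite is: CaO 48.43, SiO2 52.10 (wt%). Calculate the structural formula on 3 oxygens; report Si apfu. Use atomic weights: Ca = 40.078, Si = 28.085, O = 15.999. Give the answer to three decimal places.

CaO: 48.43/56.077 = 0.86363 mol → 0.86363 mol Ca, 0.86363 mol O.
SiO2: 52.10/60.083 = 0.86713 mol → 0.86713 mol Si, 1.73426 mol O.
Total oxygen = 2.59789 mol. Normalization factor = 3/2.59789 = 1.15478.
Si per 3 O = 0.86713 × 1.15478 = 1.001.

1.001 Si apfu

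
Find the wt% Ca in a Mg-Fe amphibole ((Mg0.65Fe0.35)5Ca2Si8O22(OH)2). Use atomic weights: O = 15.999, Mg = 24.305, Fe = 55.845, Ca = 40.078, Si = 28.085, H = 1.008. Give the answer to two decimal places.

9.24 mass %

Molar mass of (Mg0.65Fe0.35)5Ca2Si8O22(OH)2: 3.25*24.305 + 1.75*55.845 + 2*40.078 + 8*28.085 + 24*15.999 + 2*1.008 = 867.548 g/mol.
Mass of Ca per formula unit: 2 × 40.078 = 80.156 g.
Weight fraction Ca = 80.156 / 867.548 = 0.0924.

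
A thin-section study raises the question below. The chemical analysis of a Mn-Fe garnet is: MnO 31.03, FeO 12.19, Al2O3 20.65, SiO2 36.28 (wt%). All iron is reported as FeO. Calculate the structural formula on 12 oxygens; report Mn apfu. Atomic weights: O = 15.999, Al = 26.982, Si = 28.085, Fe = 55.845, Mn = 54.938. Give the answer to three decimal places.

2.167 Mn apfu

MnO: 31.03/70.937 = 0.43743 mol → 0.43743 mol Mn, 0.43743 mol O.
FeO: 12.19/71.844 = 0.16967 mol → 0.16967 mol Fe, 0.16967 mol O.
Al2O3: 20.65/101.961 = 0.20253 mol → 0.40506 mol Al, 0.60759 mol O.
SiO2: 36.28/60.083 = 0.60383 mol → 0.60383 mol Si, 1.20766 mol O.
Total oxygen = 2.42235 mol. Normalization factor = 12/2.42235 = 4.95387.
Mn per 12 O = 0.43743 × 4.95387 = 2.167.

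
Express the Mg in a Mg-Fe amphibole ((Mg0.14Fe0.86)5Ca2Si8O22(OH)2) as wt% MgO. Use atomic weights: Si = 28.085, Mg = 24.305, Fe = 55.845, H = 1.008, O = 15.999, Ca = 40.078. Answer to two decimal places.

Molar mass of (Mg0.14Fe0.86)5Ca2Si8O22(OH)2 = 0.70·24.305 + 4.30·55.845 + 2·40.078 + 8·28.085 + 24·15.999 + 2·1.008 = 947.975 g/mol.
Each formula unit contains 0.70 Mg, equivalent to 0.70/1 = 0.7000 mol MgO.
M(MgO) = 1×24.305 + 1×15.999 = 40.304 g/mol.
Mass of MgO per formula unit = 0.7000 × 40.304 = 28.213 g.
MgO wt% = 28.213 / 947.975 × 100 = 2.98%.

2.98 wt%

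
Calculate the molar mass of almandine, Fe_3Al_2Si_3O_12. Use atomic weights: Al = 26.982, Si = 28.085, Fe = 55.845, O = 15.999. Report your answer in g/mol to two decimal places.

M = 3·55.845 + 2·26.982 + 3·28.085 + 12·15.999

497.74 g/mol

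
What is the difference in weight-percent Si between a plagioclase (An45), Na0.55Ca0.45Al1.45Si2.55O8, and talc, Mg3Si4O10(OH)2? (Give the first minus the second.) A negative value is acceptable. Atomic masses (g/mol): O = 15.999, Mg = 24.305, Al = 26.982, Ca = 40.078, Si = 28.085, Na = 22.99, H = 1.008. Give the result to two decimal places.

-3.04 percentage points

Si in Na0.55Ca0.45Al1.45Si2.55O8: molar mass 269.412 g/mol; 2.55×28.085 = 71.617 g → 26.58 wt%.
Si in Mg3Si4O10(OH)2: molar mass 379.259 g/mol; 4×28.085 = 112.340 g → 29.62 wt%.
Difference = 26.58 − 29.62 = -3.04 percentage points.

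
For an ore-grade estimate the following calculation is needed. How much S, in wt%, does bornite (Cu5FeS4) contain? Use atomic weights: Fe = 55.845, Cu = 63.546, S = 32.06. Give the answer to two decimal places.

25.56 wt%

M(Cu5FeS4) = 501.815 g/mol.
S contributes 4 × 32.06 = 128.240 g per mole.
128.240/501.815 = 0.2556 → 25.56%.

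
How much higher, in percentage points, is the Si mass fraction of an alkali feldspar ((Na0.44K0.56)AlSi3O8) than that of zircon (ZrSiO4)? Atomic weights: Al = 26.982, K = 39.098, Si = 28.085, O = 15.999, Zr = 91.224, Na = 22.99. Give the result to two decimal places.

15.74 percentage points

M((Na0.44K0.56)AlSi3O8) = 271.239 g/mol, so wt% Si = 84.255/271.239 × 100 = 31.06%.
M(ZrSiO4) = 183.305 g/mol, so wt% Si = 28.085/183.305 × 100 = 15.32%.
31.06 − 15.32 = 15.74 pp.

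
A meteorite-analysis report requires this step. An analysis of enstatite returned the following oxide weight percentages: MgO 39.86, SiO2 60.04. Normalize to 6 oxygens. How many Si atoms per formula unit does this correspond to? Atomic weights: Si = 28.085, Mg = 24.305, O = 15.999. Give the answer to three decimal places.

2.007 Si apfu

39.86 wt% MgO ÷ 40.304 g/mol = 0.98898 mol, giving 0.98898 Mg and 0.98898 O.
60.04 wt% SiO2 ÷ 60.083 g/mol = 0.99928 mol, giving 0.99928 Si and 1.99856 O.
Oxygen sums to 2.98754; scaling by 6/2.98754 = 2.00834 puts the formula on 6 O.
Si: 0.99928 × 2.00834 = 2.007 atoms per formula unit.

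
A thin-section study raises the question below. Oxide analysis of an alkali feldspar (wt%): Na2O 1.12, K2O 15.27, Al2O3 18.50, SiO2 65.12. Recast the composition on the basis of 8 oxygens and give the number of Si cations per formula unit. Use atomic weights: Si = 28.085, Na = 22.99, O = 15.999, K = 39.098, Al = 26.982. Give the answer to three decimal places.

2.998 Si apfu

Na2O: 1.12/61.979 = 0.01807 mol → 0.03614 mol Na, 0.01807 mol O.
K2O: 15.27/94.195 = 0.16211 mol → 0.32422 mol K, 0.16211 mol O.
Al2O3: 18.50/101.961 = 0.18144 mol → 0.36288 mol Al, 0.54432 mol O.
SiO2: 65.12/60.083 = 1.08383 mol → 1.08383 mol Si, 2.16766 mol O.
Total oxygen = 2.89216 mol. Normalization factor = 8/2.89216 = 2.76610.
Si per 8 O = 1.08383 × 2.76610 = 2.998.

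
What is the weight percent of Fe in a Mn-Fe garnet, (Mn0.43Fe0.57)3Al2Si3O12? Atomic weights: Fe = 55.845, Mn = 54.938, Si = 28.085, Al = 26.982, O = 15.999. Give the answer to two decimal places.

19.23 wt%

M((Mn0.43Fe0.57)3Al2Si3O12) = 496.572 g/mol.
Fe contributes 1.71 × 55.845 = 95.495 g per mole.
95.495/496.572 = 0.1923 → 19.23%.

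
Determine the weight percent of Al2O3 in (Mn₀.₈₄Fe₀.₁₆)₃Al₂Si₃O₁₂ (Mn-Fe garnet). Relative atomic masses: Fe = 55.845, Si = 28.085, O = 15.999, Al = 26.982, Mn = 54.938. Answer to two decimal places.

M((Mn₀.₈₄Fe₀.₁₆)₃Al₂Si₃O₁₂) = 495.456 g/mol; M(Al2O3) = 101.961 g/mol.
Moles Al2O3 per formula unit = 2 Al ÷ 2 = 1.0000.
Al2O3 fraction = (1.0000 × 101.961) / 495.456 = 101.961/495.456 = 0.2058.

20.58 wt%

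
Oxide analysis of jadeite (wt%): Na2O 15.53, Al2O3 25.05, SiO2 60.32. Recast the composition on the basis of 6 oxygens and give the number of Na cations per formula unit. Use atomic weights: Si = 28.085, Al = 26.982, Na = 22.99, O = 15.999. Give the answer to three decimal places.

15.53 wt% Na2O ÷ 61.979 g/mol = 0.25057 mol, giving 0.50114 Na and 0.25057 O.
25.05 wt% Al2O3 ÷ 101.961 g/mol = 0.24568 mol, giving 0.49136 Al and 0.73704 O.
60.32 wt% SiO2 ÷ 60.083 g/mol = 1.00394 mol, giving 1.00394 Si and 2.00788 O.
Oxygen sums to 2.99549; scaling by 6/2.99549 = 2.00301 puts the formula on 6 O.
Na: 0.50114 × 2.00301 = 1.004 atoms per formula unit.

1.004 Na apfu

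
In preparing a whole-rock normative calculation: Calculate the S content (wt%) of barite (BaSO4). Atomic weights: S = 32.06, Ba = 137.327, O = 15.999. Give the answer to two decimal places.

13.74 wt%

Formula mass = 1·137.327 + 1·32.06 + 4·15.999 = 233.383 g/mol, of which 32.060 g is S.
So S makes up 32.060/233.383 = 0.1374 of the mass, i.e. 13.74%.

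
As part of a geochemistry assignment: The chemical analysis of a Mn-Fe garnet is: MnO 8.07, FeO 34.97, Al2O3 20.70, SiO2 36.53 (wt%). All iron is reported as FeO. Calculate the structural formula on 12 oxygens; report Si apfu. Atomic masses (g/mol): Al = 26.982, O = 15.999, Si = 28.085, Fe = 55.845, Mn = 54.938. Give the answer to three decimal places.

3.008 Si apfu

MnO: 8.07/70.937 = 0.11376 mol → 0.11376 mol Mn, 0.11376 mol O.
FeO: 34.97/71.844 = 0.48675 mol → 0.48675 mol Fe, 0.48675 mol O.
Al2O3: 20.70/101.961 = 0.20302 mol → 0.40604 mol Al, 0.60906 mol O.
SiO2: 36.53/60.083 = 0.60799 mol → 0.60799 mol Si, 1.21598 mol O.
Total oxygen = 2.42555 mol. Normalization factor = 12/2.42555 = 4.94733.
Si per 12 O = 0.60799 × 4.94733 = 3.008.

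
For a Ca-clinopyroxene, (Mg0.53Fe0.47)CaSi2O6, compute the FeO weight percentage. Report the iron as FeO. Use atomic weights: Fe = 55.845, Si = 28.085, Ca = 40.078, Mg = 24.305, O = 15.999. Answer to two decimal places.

14.59 wt%

Molar mass of (Mg0.53Fe0.47)CaSi2O6 = 0.53*24.305 + 0.47*55.845 + 1*40.078 + 2*28.085 + 6*15.999 = 231.371 g/mol.
Each formula unit contains 0.47 Fe, equivalent to 0.47/1 = 0.4700 mol FeO.
M(FeO) = 1×55.845 + 1×15.999 = 71.844 g/mol.
Mass of FeO per formula unit = 0.4700 × 71.844 = 33.767 g.
FeO wt% = 33.767 / 231.371 × 100 = 14.59%.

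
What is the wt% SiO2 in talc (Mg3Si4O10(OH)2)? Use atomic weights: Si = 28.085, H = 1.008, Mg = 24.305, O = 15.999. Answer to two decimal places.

63.37 wt%

M(Mg3Si4O10(OH)2) = 379.259 g/mol; M(SiO2) = 60.083 g/mol.
Moles SiO2 per formula unit = 4 Si ÷ 1 = 4.0000.
SiO2 fraction = (4.0000 × 60.083) / 379.259 = 240.332/379.259 = 0.6337.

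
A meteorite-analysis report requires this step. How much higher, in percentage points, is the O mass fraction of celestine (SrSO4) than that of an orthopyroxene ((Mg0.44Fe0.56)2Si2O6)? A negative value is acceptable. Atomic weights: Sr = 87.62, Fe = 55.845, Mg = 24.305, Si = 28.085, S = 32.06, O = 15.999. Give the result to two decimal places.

O in SrSO4: molar mass 183.676 g/mol; 4×15.999 = 63.996 g → 34.84 wt%.
O in (Mg0.44Fe0.56)2Si2O6: molar mass 236.099 g/mol; 6×15.999 = 95.994 g → 40.66 wt%.
Difference = 34.84 − 40.66 = -5.82 percentage points.

-5.82 percentage points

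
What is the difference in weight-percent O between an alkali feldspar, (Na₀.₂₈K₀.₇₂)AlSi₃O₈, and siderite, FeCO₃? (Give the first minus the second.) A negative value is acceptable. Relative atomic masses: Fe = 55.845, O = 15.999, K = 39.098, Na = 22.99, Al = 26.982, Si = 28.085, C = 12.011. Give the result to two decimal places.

First mineral: 127.992 g O in 273.817 g formula = 46.74 wt% O.
Second mineral: 47.997 g O in 115.853 g formula = 41.43 wt% O.
46.74% − 41.43% gives a difference of 5.31 percentage points.

5.31 percentage points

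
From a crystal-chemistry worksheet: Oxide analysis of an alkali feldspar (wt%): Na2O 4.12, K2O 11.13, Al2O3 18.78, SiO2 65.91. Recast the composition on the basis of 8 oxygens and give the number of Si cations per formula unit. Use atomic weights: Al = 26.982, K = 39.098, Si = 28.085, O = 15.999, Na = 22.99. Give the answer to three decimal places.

Na2O (M=61.979): mol = 0.06647; Na = 0.13294, O = 0.06647.
K2O (M=94.195): mol = 0.11816; K = 0.23632, O = 0.11816.
Al2O3 (M=101.961): mol = 0.18419; Al = 0.36838, O = 0.55257.
SiO2 (M=60.083): mol = 1.09698; Si = 1.09698, O = 2.19396.
ΣO = 2.93116; factor = 8/ΣO = 2.72929.
Si apfu = 1.09698 × 2.72929 = 2.994.

2.994 Si apfu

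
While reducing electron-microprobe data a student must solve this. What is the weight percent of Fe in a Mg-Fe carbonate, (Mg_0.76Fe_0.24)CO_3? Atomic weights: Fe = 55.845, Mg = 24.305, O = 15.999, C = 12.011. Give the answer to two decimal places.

Molar mass of (Mg_0.76Fe_0.24)CO_3: 0.76·24.305 + 0.24·55.845 + 1·12.011 + 3·15.999 = 91.883 g/mol.
Mass of Fe per formula unit: 0.24 × 55.845 = 13.403 g.
Weight fraction Fe = 13.403 / 91.883 = 0.1459.

14.59 weight percent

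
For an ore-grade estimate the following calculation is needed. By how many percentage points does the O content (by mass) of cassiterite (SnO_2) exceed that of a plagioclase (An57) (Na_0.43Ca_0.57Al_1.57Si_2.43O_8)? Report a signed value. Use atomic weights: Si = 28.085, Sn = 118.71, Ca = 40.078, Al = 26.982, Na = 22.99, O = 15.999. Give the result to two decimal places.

M(SnO_2) = 150.708 g/mol, so wt% O = 31.998/150.708 × 100 = 21.23%.
M(Na_0.43Ca_0.57Al_1.57Si_2.43O_8) = 271.330 g/mol, so wt% O = 127.992/271.330 × 100 = 47.17%.
21.23 − 47.17 = -25.94 pp.

-25.94 percentage points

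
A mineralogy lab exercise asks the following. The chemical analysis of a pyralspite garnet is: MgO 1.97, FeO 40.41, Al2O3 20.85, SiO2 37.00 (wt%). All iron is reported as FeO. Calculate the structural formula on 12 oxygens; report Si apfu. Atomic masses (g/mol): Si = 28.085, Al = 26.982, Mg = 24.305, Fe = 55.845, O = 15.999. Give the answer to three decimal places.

MgO: 1.97/40.304 = 0.04888 mol → 0.04888 mol Mg, 0.04888 mol O.
FeO: 40.41/71.844 = 0.56247 mol → 0.56247 mol Fe, 0.56247 mol O.
Al2O3: 20.85/101.961 = 0.20449 mol → 0.40898 mol Al, 0.61347 mol O.
SiO2: 37.00/60.083 = 0.61581 mol → 0.61581 mol Si, 1.23162 mol O.
Total oxygen = 2.45644 mol. Normalization factor = 12/2.45644 = 4.88512.
Si per 12 O = 0.61581 × 4.88512 = 3.008.

3.008 Si apfu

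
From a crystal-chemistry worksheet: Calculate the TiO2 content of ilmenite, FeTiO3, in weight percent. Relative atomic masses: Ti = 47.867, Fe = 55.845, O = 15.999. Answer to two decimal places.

52.64 wt%

Molar mass of FeTiO3 = 1·55.845 + 1·47.867 + 3·15.999 = 151.709 g/mol.
Each formula unit contains 1 Ti, equivalent to 1/1 = 1.0000 mol TiO2.
M(TiO2) = 1×47.867 + 2×15.999 = 79.865 g/mol.
Mass of TiO2 per formula unit = 1.0000 × 79.865 = 79.865 g.
TiO2 wt% = 79.865 / 151.709 × 100 = 52.64%.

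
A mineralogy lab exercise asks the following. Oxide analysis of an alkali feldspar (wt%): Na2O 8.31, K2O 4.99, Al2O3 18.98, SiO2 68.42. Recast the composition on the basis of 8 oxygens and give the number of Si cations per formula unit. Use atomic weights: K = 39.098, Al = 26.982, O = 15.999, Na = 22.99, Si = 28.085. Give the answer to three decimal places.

3.014 Si apfu

8.31 wt% Na2O ÷ 61.979 g/mol = 0.13408 mol, giving 0.26816 Na and 0.13408 O.
4.99 wt% K2O ÷ 94.195 g/mol = 0.05298 mol, giving 0.10596 K and 0.05298 O.
18.98 wt% Al2O3 ÷ 101.961 g/mol = 0.18615 mol, giving 0.37230 Al and 0.55845 O.
68.42 wt% SiO2 ÷ 60.083 g/mol = 1.13876 mol, giving 1.13876 Si and 2.27752 O.
Oxygen sums to 3.02303; scaling by 8/3.02303 = 2.64635 puts the formula on 8 O.
Si: 1.13876 × 2.64635 = 3.014 atoms per formula unit.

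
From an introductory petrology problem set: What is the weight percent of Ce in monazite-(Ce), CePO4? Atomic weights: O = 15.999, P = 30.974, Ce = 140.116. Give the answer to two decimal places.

59.60 weight percent

Formula mass = 1·140.116 + 1·30.974 + 4·15.999 = 235.086 g/mol, of which 140.116 g is Ce.
So Ce makes up 140.116/235.086 = 0.5960 of the mass, i.e. 59.60%.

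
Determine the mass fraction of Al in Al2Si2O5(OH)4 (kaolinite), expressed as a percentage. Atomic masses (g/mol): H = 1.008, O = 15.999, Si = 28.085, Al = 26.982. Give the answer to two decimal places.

20.90 weight percent

Molar mass of Al2Si2O5(OH)4: 2×26.982 + 2×28.085 + 9×15.999 + 4×1.008 = 258.157 g/mol.
Mass of Al per formula unit: 2 × 26.982 = 53.964 g.
Weight fraction Al = 53.964 / 258.157 = 0.2090.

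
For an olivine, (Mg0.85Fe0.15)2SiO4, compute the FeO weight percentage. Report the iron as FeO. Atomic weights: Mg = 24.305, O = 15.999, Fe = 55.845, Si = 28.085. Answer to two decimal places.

14.35 wt%

Formula mass = 150.153 g/mol.
0.30 Fe → 0.3000 mol FeO per formula unit; M(FeO) = 71.844, so FeO mass = 21.553 g.
21.553/150.153 × 100 = 14.35 wt%.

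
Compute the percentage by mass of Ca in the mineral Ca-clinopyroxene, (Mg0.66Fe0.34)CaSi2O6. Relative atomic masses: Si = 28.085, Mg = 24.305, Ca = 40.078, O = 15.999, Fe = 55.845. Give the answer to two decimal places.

17.63 weight percent

M((Mg0.66Fe0.34)CaSi2O6) = 227.271 g/mol.
Ca contributes 1 × 40.078 = 40.078 g per mole.
40.078/227.271 = 0.1763 → 17.63%.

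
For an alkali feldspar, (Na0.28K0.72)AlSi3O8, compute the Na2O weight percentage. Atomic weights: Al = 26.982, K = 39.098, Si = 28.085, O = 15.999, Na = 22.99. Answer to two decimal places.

3.17 wt%

Molar mass of (Na0.28K0.72)AlSi3O8 = 0.28*22.99 + 0.72*39.098 + 1*26.982 + 3*28.085 + 8*15.999 = 273.817 g/mol.
Each formula unit contains 0.28 Na, equivalent to 0.28/2 = 0.1400 mol Na2O.
M(Na2O) = 2×22.99 + 1×15.999 = 61.979 g/mol.
Mass of Na2O per formula unit = 0.1400 × 61.979 = 8.677 g.
Na2O wt% = 8.677 / 273.817 × 100 = 3.17%.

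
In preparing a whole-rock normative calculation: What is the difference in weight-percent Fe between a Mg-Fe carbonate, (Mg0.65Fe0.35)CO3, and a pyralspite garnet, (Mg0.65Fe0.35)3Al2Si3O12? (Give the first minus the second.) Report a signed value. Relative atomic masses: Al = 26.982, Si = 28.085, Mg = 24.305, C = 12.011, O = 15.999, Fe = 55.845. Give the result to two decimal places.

M((Mg0.65Fe0.35)CO3) = 95.352 g/mol, so wt% Fe = 19.546/95.352 × 100 = 20.50%.
M((Mg0.65Fe0.35)3Al2Si3O12) = 436.239 g/mol, so wt% Fe = 58.637/436.239 × 100 = 13.44%.
20.50 − 13.44 = 7.06 pp.

7.06 percentage points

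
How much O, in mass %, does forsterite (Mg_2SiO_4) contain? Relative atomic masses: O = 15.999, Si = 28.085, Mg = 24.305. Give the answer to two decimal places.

Formula mass = 2×24.305 + 1×28.085 + 4×15.999 = 140.691 g/mol, of which 63.996 g is O.
So O makes up 63.996/140.691 = 0.4549 of the mass, i.e. 45.49%.

45.49 mass %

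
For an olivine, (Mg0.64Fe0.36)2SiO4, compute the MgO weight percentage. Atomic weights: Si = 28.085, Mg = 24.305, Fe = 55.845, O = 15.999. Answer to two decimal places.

31.57 wt%

Formula mass = 163.400 g/mol.
1.28 Mg → 1.2800 mol MgO per formula unit; M(MgO) = 40.304, so MgO mass = 51.589 g.
51.589/163.400 × 100 = 31.57 wt%.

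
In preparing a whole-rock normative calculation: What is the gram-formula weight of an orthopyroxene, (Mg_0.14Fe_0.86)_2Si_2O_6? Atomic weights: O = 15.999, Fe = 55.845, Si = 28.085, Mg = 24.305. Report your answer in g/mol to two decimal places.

The formula mass is the sum 0.28·24.305 + 1.72·55.845 + 2·28.085 + 6·15.999.

255.02 g/mol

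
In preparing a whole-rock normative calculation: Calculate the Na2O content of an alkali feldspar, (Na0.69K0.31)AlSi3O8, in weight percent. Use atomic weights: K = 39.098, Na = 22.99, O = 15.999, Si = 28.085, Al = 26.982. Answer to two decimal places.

Formula mass = 267.212 g/mol.
0.69 Na → 0.3450 mol Na2O per formula unit; M(Na2O) = 61.979, so Na2O mass = 21.383 g.
21.383/267.212 × 100 = 8.00 wt%.

8.00 wt%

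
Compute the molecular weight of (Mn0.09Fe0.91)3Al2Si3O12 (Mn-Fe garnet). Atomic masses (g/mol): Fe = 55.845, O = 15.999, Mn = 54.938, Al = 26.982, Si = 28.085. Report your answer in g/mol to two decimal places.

M = 0.27*54.938 + 2.73*55.845 + 2*26.982 + 3*28.085 + 12*15.999

497.50 g/mol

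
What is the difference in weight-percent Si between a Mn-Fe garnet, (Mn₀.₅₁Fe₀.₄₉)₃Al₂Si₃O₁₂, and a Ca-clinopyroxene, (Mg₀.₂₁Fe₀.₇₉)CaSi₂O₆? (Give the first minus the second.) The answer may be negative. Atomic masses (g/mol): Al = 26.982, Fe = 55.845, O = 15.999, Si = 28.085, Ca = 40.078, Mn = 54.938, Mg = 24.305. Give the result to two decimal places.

M((Mn₀.₅₁Fe₀.₄₉)₃Al₂Si₃O₁₂) = 496.354 g/mol, so wt% Si = 84.255/496.354 × 100 = 16.97%.
M((Mg₀.₂₁Fe₀.₇₉)CaSi₂O₆) = 241.464 g/mol, so wt% Si = 56.170/241.464 × 100 = 23.26%.
16.97 − 23.26 = -6.29 pp.

-6.29 percentage points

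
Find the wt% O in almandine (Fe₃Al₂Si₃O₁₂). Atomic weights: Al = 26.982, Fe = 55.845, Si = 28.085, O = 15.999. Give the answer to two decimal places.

38.57 wt%

Formula mass = 3·55.845 + 2·26.982 + 3·28.085 + 12·15.999 = 497.742 g/mol, of which 191.988 g is O.
So O makes up 191.988/497.742 = 0.3857 of the mass, i.e. 38.57%.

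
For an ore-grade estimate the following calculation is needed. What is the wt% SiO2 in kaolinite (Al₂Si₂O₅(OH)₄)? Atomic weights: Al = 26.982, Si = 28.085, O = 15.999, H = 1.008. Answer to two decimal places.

Formula mass = 258.157 g/mol.
2 Si → 2.0000 mol SiO2 per formula unit; M(SiO2) = 60.083, so SiO2 mass = 120.166 g.
120.166/258.157 × 100 = 46.55 wt%.

46.55 wt%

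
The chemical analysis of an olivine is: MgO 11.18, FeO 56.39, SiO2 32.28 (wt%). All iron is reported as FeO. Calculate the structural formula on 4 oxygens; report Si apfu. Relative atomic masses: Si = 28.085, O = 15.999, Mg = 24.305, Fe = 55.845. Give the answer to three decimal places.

1.006 Si apfu

MgO: 11.18/40.304 = 0.27739 mol → 0.27739 mol Mg, 0.27739 mol O.
FeO: 56.39/71.844 = 0.78490 mol → 0.78490 mol Fe, 0.78490 mol O.
SiO2: 32.28/60.083 = 0.53726 mol → 0.53726 mol Si, 1.07452 mol O.
Total oxygen = 2.13681 mol. Normalization factor = 4/2.13681 = 1.87195.
Si per 4 O = 0.53726 × 1.87195 = 1.006.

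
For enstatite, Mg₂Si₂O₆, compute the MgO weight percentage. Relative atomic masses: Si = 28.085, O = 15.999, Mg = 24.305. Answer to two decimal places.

Formula mass = 200.774 g/mol.
2 Mg → 2.0000 mol MgO per formula unit; M(MgO) = 40.304, so MgO mass = 80.608 g.
80.608/200.774 × 100 = 40.15 wt%.

40.15 wt%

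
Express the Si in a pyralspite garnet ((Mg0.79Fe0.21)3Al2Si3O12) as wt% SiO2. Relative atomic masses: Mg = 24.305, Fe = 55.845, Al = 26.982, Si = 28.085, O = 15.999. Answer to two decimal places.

Formula mass = 422.992 g/mol.
3 Si → 3.0000 mol SiO2 per formula unit; M(SiO2) = 60.083, so SiO2 mass = 180.249 g.
180.249/422.992 × 100 = 42.61 wt%.

42.61 wt%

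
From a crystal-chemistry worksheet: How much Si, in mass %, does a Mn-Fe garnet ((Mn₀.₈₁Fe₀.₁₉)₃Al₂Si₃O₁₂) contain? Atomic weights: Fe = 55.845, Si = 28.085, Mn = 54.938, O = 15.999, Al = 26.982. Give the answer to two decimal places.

M((Mn₀.₈₁Fe₀.₁₉)₃Al₂Si₃O₁₂) = 495.538 g/mol.
Si contributes 3 × 28.085 = 84.255 g per mole.
84.255/495.538 = 0.1700 → 17.00%.

17.00 mass %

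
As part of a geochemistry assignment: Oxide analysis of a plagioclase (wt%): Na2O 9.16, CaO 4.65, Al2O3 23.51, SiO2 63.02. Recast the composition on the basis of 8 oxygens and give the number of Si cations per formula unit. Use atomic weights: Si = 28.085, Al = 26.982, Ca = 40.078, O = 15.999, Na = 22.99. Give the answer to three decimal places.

Na2O (M=61.979): mol = 0.14779; Na = 0.29558, O = 0.14779.
CaO (M=56.077): mol = 0.08292; Ca = 0.08292, O = 0.08292.
Al2O3 (M=101.961): mol = 0.23058; Al = 0.46116, O = 0.69174.
SiO2 (M=60.083): mol = 1.04888; Si = 1.04888, O = 2.09776.
ΣO = 3.02021; factor = 8/ΣO = 2.64882.
Si apfu = 1.04888 × 2.64882 = 2.778.

2.778 Si apfu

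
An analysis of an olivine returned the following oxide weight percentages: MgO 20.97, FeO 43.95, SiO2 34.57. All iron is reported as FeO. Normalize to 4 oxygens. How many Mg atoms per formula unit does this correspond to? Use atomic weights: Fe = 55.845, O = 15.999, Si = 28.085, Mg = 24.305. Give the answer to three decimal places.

0.912 Mg apfu

MgO: 20.97/40.304 = 0.52030 mol → 0.52030 mol Mg, 0.52030 mol O.
FeO: 43.95/71.844 = 0.61174 mol → 0.61174 mol Fe, 0.61174 mol O.
SiO2: 34.57/60.083 = 0.57537 mol → 0.57537 mol Si, 1.15074 mol O.
Total oxygen = 2.28278 mol. Normalization factor = 4/2.28278 = 1.75225.
Mg per 4 O = 0.52030 × 1.75225 = 0.912.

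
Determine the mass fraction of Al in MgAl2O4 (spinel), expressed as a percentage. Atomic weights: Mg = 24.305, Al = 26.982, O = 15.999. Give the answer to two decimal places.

Molar mass of MgAl2O4: 1*24.305 + 2*26.982 + 4*15.999 = 142.265 g/mol.
Mass of Al per formula unit: 2 × 26.982 = 53.964 g.
Weight fraction Al = 53.964 / 142.265 = 0.3793.

37.93 mass %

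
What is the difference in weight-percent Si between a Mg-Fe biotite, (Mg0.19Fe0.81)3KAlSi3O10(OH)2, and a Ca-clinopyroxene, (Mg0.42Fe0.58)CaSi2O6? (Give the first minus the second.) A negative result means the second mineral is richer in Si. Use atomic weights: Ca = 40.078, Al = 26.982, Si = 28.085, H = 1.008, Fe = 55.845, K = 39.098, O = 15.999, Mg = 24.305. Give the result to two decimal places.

M((Mg0.19Fe0.81)3KAlSi3O10(OH)2) = 493.896 g/mol, so wt% Si = 84.255/493.896 × 100 = 17.06%.
M((Mg0.42Fe0.58)CaSi2O6) = 234.840 g/mol, so wt% Si = 56.170/234.840 × 100 = 23.92%.
17.06 − 23.92 = -6.86 pp.

-6.86 percentage points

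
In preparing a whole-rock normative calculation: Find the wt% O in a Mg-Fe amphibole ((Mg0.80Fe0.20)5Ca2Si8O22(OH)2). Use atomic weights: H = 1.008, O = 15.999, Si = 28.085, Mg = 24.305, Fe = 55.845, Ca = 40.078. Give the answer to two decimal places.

M((Mg0.80Fe0.20)5Ca2Si8O22(OH)2) = 843.893 g/mol.
O contributes 24 × 15.999 = 383.976 g per mole.
383.976/843.893 = 0.4550 → 45.50%.

45.50 mass %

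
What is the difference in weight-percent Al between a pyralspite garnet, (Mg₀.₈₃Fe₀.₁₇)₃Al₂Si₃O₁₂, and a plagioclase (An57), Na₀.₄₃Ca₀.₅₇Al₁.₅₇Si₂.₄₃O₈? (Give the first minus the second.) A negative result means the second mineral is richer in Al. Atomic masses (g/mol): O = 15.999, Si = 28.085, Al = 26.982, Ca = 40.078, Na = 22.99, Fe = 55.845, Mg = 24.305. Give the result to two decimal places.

-2.74 percentage points

M((Mg₀.₈₃Fe₀.₁₇)₃Al₂Si₃O₁₂) = 419.207 g/mol, so wt% Al = 53.964/419.207 × 100 = 12.87%.
M(Na₀.₄₃Ca₀.₅₇Al₁.₅₇Si₂.₄₃O₈) = 271.330 g/mol, so wt% Al = 42.362/271.330 × 100 = 15.61%.
12.87 − 15.61 = -2.74 pp.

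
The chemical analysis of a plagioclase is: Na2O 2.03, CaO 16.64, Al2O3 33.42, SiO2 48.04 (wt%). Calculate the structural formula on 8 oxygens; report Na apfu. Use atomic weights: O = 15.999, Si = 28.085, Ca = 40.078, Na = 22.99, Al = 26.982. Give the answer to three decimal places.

2.03 wt% Na2O ÷ 61.979 g/mol = 0.03275 mol, giving 0.06550 Na and 0.03275 O.
16.64 wt% CaO ÷ 56.077 g/mol = 0.29673 mol, giving 0.29673 Ca and 0.29673 O.
33.42 wt% Al2O3 ÷ 101.961 g/mol = 0.32777 mol, giving 0.65554 Al and 0.98331 O.
48.04 wt% SiO2 ÷ 60.083 g/mol = 0.79956 mol, giving 0.79956 Si and 1.59912 O.
Oxygen sums to 2.91191; scaling by 8/2.91191 = 2.74734 puts the formula on 8 O.
Na: 0.06550 × 2.74734 = 0.180 atoms per formula unit.

0.180 Na apfu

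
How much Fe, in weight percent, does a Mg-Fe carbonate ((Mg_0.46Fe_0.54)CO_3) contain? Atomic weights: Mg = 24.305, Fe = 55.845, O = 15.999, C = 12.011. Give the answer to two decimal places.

29.76 weight percent

Formula mass = 0.46×24.305 + 0.54×55.845 + 1×12.011 + 3×15.999 = 101.345 g/mol, of which 30.156 g is Fe.
So Fe makes up 30.156/101.345 = 0.2976 of the mass, i.e. 29.76%.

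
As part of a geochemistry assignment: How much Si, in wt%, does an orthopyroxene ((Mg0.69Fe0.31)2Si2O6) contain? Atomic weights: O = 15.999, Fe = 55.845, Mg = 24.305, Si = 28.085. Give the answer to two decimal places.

Molar mass of (Mg0.69Fe0.31)2Si2O6: 1.38×24.305 + 0.62×55.845 + 2×28.085 + 6×15.999 = 220.329 g/mol.
Mass of Si per formula unit: 2 × 28.085 = 56.170 g.
Weight fraction Si = 56.170 / 220.329 = 0.2549.

25.49 wt%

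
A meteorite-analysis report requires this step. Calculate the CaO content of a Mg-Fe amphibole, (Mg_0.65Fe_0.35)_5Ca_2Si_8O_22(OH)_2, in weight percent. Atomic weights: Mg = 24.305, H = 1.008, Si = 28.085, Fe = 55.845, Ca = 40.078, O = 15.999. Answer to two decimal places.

M((Mg_0.65Fe_0.35)_5Ca_2Si_8O_22(OH)_2) = 867.548 g/mol; M(CaO) = 56.077 g/mol.
Moles CaO per formula unit = 2 Ca ÷ 1 = 2.0000.
CaO fraction = (2.0000 × 56.077) / 867.548 = 112.154/867.548 = 0.1293.

12.93 wt%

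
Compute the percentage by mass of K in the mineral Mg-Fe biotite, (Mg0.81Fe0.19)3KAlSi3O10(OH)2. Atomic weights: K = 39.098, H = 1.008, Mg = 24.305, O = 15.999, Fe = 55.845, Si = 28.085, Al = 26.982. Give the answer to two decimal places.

Formula mass = 2.43·24.305 + 0.57·55.845 + 1·39.098 + 1·26.982 + 3·28.085 + 12·15.999 + 2·1.008 = 435.232 g/mol, of which 39.098 g is K.
So K makes up 39.098/435.232 = 0.0898 of the mass, i.e. 8.98%.

8.98 wt%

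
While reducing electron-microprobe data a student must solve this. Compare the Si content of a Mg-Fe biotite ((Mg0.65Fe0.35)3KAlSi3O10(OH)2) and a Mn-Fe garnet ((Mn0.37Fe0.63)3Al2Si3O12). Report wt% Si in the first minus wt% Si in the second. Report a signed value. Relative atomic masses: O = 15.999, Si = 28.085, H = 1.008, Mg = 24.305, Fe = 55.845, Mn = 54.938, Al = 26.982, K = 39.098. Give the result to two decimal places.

First mineral: 84.255 g Si in 450.371 g formula = 18.71 wt% Si.
Second mineral: 84.255 g Si in 496.735 g formula = 16.96 wt% Si.
18.71% − 16.96% gives a difference of 1.75 percentage points.

1.75 percentage points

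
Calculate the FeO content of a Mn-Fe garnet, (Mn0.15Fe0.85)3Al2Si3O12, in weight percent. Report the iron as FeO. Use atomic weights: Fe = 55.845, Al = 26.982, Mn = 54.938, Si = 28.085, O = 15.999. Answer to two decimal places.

M((Mn0.15Fe0.85)3Al2Si3O12) = 497.334 g/mol; M(FeO) = 71.844 g/mol.
Moles FeO per formula unit = 2.55 Fe ÷ 1 = 2.5500.
FeO fraction = (2.5500 × 71.844) / 497.334 = 183.202/497.334 = 0.3684.

36.84 wt%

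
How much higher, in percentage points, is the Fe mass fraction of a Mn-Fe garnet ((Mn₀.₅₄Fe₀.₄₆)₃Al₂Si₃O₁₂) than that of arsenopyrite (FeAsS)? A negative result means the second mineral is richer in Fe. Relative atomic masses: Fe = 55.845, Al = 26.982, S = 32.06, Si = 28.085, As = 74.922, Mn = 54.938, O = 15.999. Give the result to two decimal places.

-18.77 percentage points

M((Mn₀.₅₄Fe₀.₄₆)₃Al₂Si₃O₁₂) = 496.273 g/mol, so wt% Fe = 77.066/496.273 × 100 = 15.53%.
M(FeAsS) = 162.827 g/mol, so wt% Fe = 55.845/162.827 × 100 = 34.30%.
15.53 − 34.30 = -18.77 pp.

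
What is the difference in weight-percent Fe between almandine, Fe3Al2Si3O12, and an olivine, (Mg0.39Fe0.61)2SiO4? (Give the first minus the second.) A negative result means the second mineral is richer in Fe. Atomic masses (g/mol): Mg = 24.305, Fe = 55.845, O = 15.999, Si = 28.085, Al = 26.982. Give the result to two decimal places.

M(Fe3Al2Si3O12) = 497.742 g/mol, so wt% Fe = 167.535/497.742 × 100 = 33.66%.
M((Mg0.39Fe0.61)2SiO4) = 179.170 g/mol, so wt% Fe = 68.131/179.170 × 100 = 38.03%.
33.66 − 38.03 = -4.37 pp.

-4.37 percentage points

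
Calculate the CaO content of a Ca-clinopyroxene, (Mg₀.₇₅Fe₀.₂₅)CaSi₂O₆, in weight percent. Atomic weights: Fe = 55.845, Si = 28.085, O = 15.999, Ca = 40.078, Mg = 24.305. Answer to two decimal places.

Formula mass = 224.432 g/mol.
1 Ca → 1.0000 mol CaO per formula unit; M(CaO) = 56.077, so CaO mass = 56.077 g.
56.077/224.432 × 100 = 24.99 wt%.

24.99 wt%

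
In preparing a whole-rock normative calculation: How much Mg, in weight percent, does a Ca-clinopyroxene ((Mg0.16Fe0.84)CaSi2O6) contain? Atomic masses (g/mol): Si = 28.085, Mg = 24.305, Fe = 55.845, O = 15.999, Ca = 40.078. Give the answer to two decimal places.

1.60 weight percent

Molar mass of (Mg0.16Fe0.84)CaSi2O6: 0.16*24.305 + 0.84*55.845 + 1*40.078 + 2*28.085 + 6*15.999 = 243.041 g/mol.
Mass of Mg per formula unit: 0.16 × 24.305 = 3.889 g.
Weight fraction Mg = 3.889 / 243.041 = 0.0160.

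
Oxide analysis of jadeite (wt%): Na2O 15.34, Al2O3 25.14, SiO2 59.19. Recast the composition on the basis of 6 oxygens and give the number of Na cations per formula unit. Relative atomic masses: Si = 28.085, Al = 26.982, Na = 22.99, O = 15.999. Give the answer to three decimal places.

Na2O: 15.34/61.979 = 0.24750 mol → 0.49500 mol Na, 0.24750 mol O.
Al2O3: 25.14/101.961 = 0.24656 mol → 0.49312 mol Al, 0.73968 mol O.
SiO2: 59.19/60.083 = 0.98514 mol → 0.98514 mol Si, 1.97028 mol O.
Total oxygen = 2.95746 mol. Normalization factor = 6/2.95746 = 2.02877.
Na per 6 O = 0.49500 × 2.02877 = 1.004.

1.004 Na apfu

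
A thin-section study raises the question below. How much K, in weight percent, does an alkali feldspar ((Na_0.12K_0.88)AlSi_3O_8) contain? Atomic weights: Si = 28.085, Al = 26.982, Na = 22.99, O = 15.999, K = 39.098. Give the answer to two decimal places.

M((Na_0.12K_0.88)AlSi_3O_8) = 276.394 g/mol.
K contributes 0.88 × 39.098 = 34.406 g per mole.
34.406/276.394 = 0.1245 → 12.45%.

12.45 weight percent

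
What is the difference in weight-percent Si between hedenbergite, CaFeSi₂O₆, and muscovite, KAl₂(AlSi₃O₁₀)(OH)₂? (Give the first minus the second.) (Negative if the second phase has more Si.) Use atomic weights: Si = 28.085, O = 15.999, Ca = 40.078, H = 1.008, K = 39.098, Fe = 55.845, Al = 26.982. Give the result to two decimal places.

First mineral: 56.170 g Si in 248.087 g formula = 22.64 wt% Si.
Second mineral: 84.255 g Si in 398.303 g formula = 21.15 wt% Si.
22.64% − 21.15% gives a difference of 1.49 percentage points.

1.49 percentage points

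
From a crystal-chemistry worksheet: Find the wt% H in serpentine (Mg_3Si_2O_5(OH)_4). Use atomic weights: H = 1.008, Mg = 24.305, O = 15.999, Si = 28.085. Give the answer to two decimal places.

Formula mass = 3*24.305 + 2*28.085 + 9*15.999 + 4*1.008 = 277.108 g/mol, of which 4.032 g is H.
So H makes up 4.032/277.108 = 0.0146 of the mass, i.e. 1.46%.

1.46 weight percent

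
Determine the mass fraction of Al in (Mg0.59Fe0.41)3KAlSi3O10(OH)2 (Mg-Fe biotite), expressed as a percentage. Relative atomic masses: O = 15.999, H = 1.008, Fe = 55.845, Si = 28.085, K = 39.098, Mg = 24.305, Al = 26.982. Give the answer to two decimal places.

Formula mass = 1.77×24.305 + 1.23×55.845 + 1×39.098 + 1×26.982 + 3×28.085 + 12×15.999 + 2×1.008 = 456.048 g/mol, of which 26.982 g is Al.
So Al makes up 26.982/456.048 = 0.0592 of the mass, i.e. 5.92%.

5.92 wt%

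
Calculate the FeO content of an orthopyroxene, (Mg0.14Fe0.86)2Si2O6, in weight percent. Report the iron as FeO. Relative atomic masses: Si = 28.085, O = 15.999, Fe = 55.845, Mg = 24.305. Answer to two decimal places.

M((Mg0.14Fe0.86)2Si2O6) = 255.023 g/mol; M(FeO) = 71.844 g/mol.
Moles FeO per formula unit = 1.72 Fe ÷ 1 = 1.7200.
FeO fraction = (1.7200 × 71.844) / 255.023 = 123.572/255.023 = 0.4846.

48.46 wt%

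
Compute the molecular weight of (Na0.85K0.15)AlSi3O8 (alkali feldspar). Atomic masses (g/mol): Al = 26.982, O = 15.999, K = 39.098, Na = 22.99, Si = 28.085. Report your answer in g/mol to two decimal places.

264.64 g/mol

Na: 0.85 × 22.99 = 19.5415
K: 0.15 × 39.098 = 5.8647
Al: 1 × 26.982 = 26.9820
Si: 3 × 28.085 = 84.2550
O: 8 × 15.999 = 127.9920
Summing the contributions gives the formula mass.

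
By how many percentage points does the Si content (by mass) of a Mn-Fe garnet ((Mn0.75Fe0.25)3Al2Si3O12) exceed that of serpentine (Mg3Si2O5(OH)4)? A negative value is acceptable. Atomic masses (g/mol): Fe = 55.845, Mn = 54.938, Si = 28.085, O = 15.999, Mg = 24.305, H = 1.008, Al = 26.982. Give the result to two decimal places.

M((Mn0.75Fe0.25)3Al2Si3O12) = 495.701 g/mol, so wt% Si = 84.255/495.701 × 100 = 17.00%.
M(Mg3Si2O5(OH)4) = 277.108 g/mol, so wt% Si = 56.170/277.108 × 100 = 20.27%.
17.00 − 20.27 = -3.27 pp.

-3.27 percentage points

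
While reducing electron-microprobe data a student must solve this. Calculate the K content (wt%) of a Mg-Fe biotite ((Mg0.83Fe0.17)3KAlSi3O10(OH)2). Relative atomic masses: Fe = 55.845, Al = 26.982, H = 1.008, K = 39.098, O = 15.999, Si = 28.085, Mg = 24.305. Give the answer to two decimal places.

Formula mass = 2.49·24.305 + 0.51·55.845 + 1·39.098 + 1·26.982 + 3·28.085 + 12·15.999 + 2·1.008 = 433.339 g/mol, of which 39.098 g is K.
So K makes up 39.098/433.339 = 0.0902 of the mass, i.e. 9.02%.

9.02 wt%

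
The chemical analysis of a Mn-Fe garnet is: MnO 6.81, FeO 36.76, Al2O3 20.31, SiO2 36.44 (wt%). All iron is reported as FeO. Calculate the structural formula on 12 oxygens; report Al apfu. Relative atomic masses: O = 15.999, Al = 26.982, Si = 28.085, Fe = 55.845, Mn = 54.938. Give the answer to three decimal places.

MnO (M=70.937): mol = 0.09600; Mn = 0.09600, O = 0.09600.
FeO (M=71.844): mol = 0.51166; Fe = 0.51166, O = 0.51166.
Al2O3 (M=101.961): mol = 0.19919; Al = 0.39838, O = 0.59757.
SiO2 (M=60.083): mol = 0.60649; Si = 0.60649, O = 1.21298.
ΣO = 2.41821; factor = 12/ΣO = 4.96235.
Al apfu = 0.39838 × 4.96235 = 1.977.

1.977 Al apfu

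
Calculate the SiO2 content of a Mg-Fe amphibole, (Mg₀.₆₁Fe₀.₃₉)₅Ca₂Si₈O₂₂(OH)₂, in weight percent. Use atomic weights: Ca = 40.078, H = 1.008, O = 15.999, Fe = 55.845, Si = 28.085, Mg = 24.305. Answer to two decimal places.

55.00 wt%

M((Mg₀.₆₁Fe₀.₃₉)₅Ca₂Si₈O₂₂(OH)₂) = 873.856 g/mol; M(SiO2) = 60.083 g/mol.
Moles SiO2 per formula unit = 8 Si ÷ 1 = 8.0000.
SiO2 fraction = (8.0000 × 60.083) / 873.856 = 480.664/873.856 = 0.5500.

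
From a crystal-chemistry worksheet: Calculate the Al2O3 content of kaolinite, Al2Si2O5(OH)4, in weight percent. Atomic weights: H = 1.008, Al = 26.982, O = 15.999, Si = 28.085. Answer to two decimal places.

Molar mass of Al2Si2O5(OH)4 = 2·26.982 + 2·28.085 + 9·15.999 + 4·1.008 = 258.157 g/mol.
Each formula unit contains 2 Al, equivalent to 2/2 = 1.0000 mol Al2O3.
M(Al2O3) = 2×26.982 + 3×15.999 = 101.961 g/mol.
Mass of Al2O3 per formula unit = 1.0000 × 101.961 = 101.961 g.
Al2O3 wt% = 101.961 / 258.157 × 100 = 39.50%.

39.50 wt%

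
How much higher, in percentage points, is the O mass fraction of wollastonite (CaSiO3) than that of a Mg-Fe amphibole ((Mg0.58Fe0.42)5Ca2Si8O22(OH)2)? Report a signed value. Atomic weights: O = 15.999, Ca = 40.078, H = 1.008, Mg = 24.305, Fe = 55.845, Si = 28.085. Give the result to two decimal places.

First mineral: 47.997 g O in 116.160 g formula = 41.32 wt% O.
Second mineral: 383.976 g O in 878.587 g formula = 43.70 wt% O.
41.32% − 43.70% gives a difference of -2.38 percentage points.

-2.38 percentage points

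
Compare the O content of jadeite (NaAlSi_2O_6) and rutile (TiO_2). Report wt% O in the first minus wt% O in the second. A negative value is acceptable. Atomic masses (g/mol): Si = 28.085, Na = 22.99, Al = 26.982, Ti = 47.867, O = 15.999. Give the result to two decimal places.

First mineral: 95.994 g O in 202.136 g formula = 47.49 wt% O.
Second mineral: 31.998 g O in 79.865 g formula = 40.07 wt% O.
47.49% − 40.07% gives a difference of 7.42 percentage points.

7.42 percentage points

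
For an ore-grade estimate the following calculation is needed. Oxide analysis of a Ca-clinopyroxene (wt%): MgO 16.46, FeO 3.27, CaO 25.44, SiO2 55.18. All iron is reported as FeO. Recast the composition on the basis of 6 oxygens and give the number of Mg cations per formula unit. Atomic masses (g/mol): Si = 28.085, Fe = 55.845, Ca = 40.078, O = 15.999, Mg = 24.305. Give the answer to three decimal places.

0.893 Mg apfu

MgO (M=40.304): mol = 0.40840; Mg = 0.40840, O = 0.40840.
FeO (M=71.844): mol = 0.04552; Fe = 0.04552, O = 0.04552.
CaO (M=56.077): mol = 0.45366; Ca = 0.45366, O = 0.45366.
SiO2 (M=60.083): mol = 0.91840; Si = 0.91840, O = 1.83680.
ΣO = 2.74438; factor = 6/ΣO = 2.18629.
Mg apfu = 0.40840 × 2.18629 = 0.893.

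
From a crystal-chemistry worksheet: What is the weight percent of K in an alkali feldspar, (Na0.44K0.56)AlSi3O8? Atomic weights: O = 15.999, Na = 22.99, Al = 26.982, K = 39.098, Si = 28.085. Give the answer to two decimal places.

M((Na0.44K0.56)AlSi3O8) = 271.239 g/mol.
K contributes 0.56 × 39.098 = 21.895 g per mole.
21.895/271.239 = 0.0807 → 8.07%.

8.07 weight percent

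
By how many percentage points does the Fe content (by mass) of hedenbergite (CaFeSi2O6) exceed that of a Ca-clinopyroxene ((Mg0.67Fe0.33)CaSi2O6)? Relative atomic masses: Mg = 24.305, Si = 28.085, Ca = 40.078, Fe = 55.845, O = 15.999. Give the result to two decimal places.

Fe in CaFeSi2O6: molar mass 248.087 g/mol; 1×55.845 = 55.845 g → 22.51 wt%.
Fe in (Mg0.67Fe0.33)CaSi2O6: molar mass 226.955 g/mol; 0.33×55.845 = 18.429 g → 8.12 wt%.
Difference = 22.51 − 8.12 = 14.39 percentage points.

14.39 percentage points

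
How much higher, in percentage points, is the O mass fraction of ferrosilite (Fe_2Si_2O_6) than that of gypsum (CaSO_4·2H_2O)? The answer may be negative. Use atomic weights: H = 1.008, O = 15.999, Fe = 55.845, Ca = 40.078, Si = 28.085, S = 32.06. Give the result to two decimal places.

-19.38 percentage points

First mineral: 95.994 g O in 263.854 g formula = 36.38 wt% O.
Second mineral: 95.994 g O in 172.164 g formula = 55.76 wt% O.
36.38% − 55.76% gives a difference of -19.38 percentage points.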